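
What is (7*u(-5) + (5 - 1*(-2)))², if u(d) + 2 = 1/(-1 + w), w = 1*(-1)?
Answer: 441/4 ≈ 110.25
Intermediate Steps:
w = -1
u(d) = -5/2 (u(d) = -2 + 1/(-1 - 1) = -2 + 1/(-2) = -2 - ½ = -5/2)
(7*u(-5) + (5 - 1*(-2)))² = (7*(-5/2) + (5 - 1*(-2)))² = (-35/2 + (5 + 2))² = (-35/2 + 7)² = (-21/2)² = 441/4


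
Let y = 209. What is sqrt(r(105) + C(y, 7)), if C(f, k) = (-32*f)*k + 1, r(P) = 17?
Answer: I*sqrt(46798) ≈ 216.33*I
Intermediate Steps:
C(f, k) = 1 - 32*f*k (C(f, k) = -32*f*k + 1 = 1 - 32*f*k)
sqrt(r(105) + C(y, 7)) = sqrt(17 + (1 - 32*209*7)) = sqrt(17 + (1 - 46816)) = sqrt(17 - 46815) = sqrt(-46798) = I*sqrt(46798)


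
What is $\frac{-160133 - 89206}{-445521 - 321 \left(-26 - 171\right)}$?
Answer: $\frac{83113}{127428} \approx 0.65224$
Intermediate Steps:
$\frac{-160133 - 89206}{-445521 - 321 \left(-26 - 171\right)} = - \frac{249339}{-445521 - -63237} = - \frac{249339}{-445521 + 63237} = - \frac{249339}{-382284} = \left(-249339\right) \left(- \frac{1}{382284}\right) = \frac{83113}{127428}$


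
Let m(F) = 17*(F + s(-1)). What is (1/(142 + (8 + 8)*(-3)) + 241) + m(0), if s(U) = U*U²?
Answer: 21057/94 ≈ 224.01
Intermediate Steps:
s(U) = U³
m(F) = -17 + 17*F (m(F) = 17*(F + (-1)³) = 17*(F - 1) = 17*(-1 + F) = -17 + 17*F)
(1/(142 + (8 + 8)*(-3)) + 241) + m(0) = (1/(142 + (8 + 8)*(-3)) + 241) + (-17 + 17*0) = (1/(142 + 16*(-3)) + 241) + (-17 + 0) = (1/(142 - 48) + 241) - 17 = (1/94 + 241) - 17 = 22655/94 - 17 = 21057/94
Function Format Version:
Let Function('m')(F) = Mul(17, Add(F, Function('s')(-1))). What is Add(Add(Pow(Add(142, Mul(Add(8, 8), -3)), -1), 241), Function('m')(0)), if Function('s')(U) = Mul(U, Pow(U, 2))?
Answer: Rational(21057, 94) ≈ 224.01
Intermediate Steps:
Function('s')(U) = Pow(U, 3)
Function('m')(F) = Add(-17, Mul(17, F)) (Function('m')(F) = Mul(17, Add(F, Pow(-1, 3))) = Mul(17, Add(F, -1)) = Mul(17, Add(-1, F)) = Add(-17, Mul(17, F)))
Add(Add(Pow(Add(142, Mul(Add(8, 8), -3)), -1), 241), Function('m')(0)) = Add(Add(Pow(Add(142, Mul(Add(8, 8), -3)), -1), 241), Add(-17, Mul(17, 0))) = Add(Add(Pow(Add(142, Mul(16, -3)), -1), 241), Add(-17, 0)) = Add(Add(Pow(Add(142, -48), -1), 241), -17) = Add(Add(Pow(94, -1), 241), -17) = Add(Add(Rational(1, 94), 241), -17) = Add(Rational(22655, 94), -17) = Rational(21057, 94)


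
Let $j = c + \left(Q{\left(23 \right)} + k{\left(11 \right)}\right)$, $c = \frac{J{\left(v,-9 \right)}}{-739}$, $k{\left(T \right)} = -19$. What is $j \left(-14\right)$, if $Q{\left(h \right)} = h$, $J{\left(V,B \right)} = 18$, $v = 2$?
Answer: $- \frac{41132}{739} \approx -55.659$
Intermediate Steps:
$c = - \frac{18}{739}$ ($c = \frac{18}{-739} = 18 \left(- \frac{1}{739}\right) = - \frac{18}{739} \approx -0.024357$)
$j = \frac{2938}{739}$ ($j = - \frac{18}{739} + \left(23 - 19\right) = - \frac{18}{739} + 4 = \frac{2938}{739} \approx 3.9756$)
$j \left(-14\right) = \frac{2938}{739} \left(-14\right) = - \frac{41132}{739}$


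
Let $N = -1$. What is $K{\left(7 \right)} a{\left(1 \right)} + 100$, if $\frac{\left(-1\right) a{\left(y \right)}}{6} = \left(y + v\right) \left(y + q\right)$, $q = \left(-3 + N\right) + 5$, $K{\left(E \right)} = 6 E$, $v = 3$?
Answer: $-1916$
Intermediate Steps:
$q = 1$ ($q = \left(-3 - 1\right) + 5 = -4 + 5 = 1$)
$a{\left(y \right)} = - 6 \left(1 + y\right) \left(3 + y\right)$ ($a{\left(y \right)} = - 6 \left(y + 3\right) \left(y + 1\right) = - 6 \left(3 + y\right) \left(1 + y\right) = - 6 \left(1 + y\right) \left(3 + y\right)$)
$K{\left(7 \right)} a{\left(1 \right)} + 100 = 6 \cdot 7 \left(-18 - 24 - 6 \cdot 1^{2}\right) + 100 = 42 \left(-18 - 24 - 6\right) + 100 = 42 \left(-48\right) + 100 = -2016 + 100 = -1916$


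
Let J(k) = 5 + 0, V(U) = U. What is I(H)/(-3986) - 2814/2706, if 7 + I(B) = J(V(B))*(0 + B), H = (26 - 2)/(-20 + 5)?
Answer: -1862669/1797686 ≈ -1.0361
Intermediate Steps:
J(k) = 5
H = -8/5 (H = 24/(-15) = 24*(-1/15) = -8/5 ≈ -1.6000)
I(B) = -7 + 5*B (I(B) = -7 + 5*(0 + B) = -7 + 5*B)
I(H)/(-3986) - 2814/2706 = (-7 + 5*(-8/5))/(-3986) - 2814/2706 = (-7 - 8)*(-1/3986) - 2814*1/2706 = -15*(-1/3986) - 469/451 = 15/3986 - 469/451 = -1862669/1797686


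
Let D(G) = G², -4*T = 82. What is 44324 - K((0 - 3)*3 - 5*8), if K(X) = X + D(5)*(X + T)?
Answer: 92221/2 ≈ 46111.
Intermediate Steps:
T = -41/2 (T = -¼*82 = -41/2 ≈ -20.500)
K(X) = -1025/2 + 26*X (K(X) = X + 5²*(X - 41/2) = X + 25*(-41/2 + X) = X + (-1025/2 + 25*X) = -1025/2 + 26*X)
44324 - K((0 - 3)*3 - 5*8) = 44324 - (-1025/2 + 26*((0 - 3)*3 - 5*8)) = 44324 - (-1025/2 + 26*(-3*3 - 40)) = 44324 - (-1025/2 + 26*(-9 - 40)) = 44324 - (-1025/2 + 26*(-49)) = 44324 - (-1025/2 - 1274) = 44324 - 1*(-3573/2) = 44324 + 3573/2 = 92221/2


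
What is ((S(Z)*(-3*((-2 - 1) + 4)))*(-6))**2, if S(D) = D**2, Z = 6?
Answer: 419904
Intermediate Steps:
((S(Z)*(-3*((-2 - 1) + 4)))*(-6))**2 = ((6**2*(-3*((-2 - 1) + 4)))*(-6))**2 = ((36*(-3*(-3 + 4)))*(-6))**2 = ((36*(-3*1))*(-6))**2 = ((36*(-3))*(-6))**2 = (-108*(-6))**2 = 648**2 = 419904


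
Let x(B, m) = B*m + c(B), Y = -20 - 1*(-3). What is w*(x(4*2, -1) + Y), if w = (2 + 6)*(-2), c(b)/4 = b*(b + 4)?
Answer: -5744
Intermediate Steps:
Y = -17 (Y = -20 + 3 = -17)
c(b) = 4*b*(4 + b) (c(b) = 4*(b*(b + 4)) = 4*(b*(4 + b)) = 4*b*(4 + b))
x(B, m) = B*m + 4*B*(4 + B)
w = -16 (w = 8*(-2) = -16)
w*(x(4*2, -1) + Y) = -16*((4*2)*(16 - 1 + 4*(4*2)) - 17) = -16*(8*(16 - 1 + 4*8) - 17) = -16*(8*(16 - 1 + 32) - 17) = -16*(8*47 - 17) = -16*(376 - 17) = -16*359 = -5744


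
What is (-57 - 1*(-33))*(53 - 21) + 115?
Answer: -653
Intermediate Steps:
(-57 - 1*(-33))*(53 - 21) + 115 = (-57 + 33)*32 + 115 = -24*32 + 115 = -768 + 115 = -653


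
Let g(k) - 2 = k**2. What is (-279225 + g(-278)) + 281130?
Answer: 79191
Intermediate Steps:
g(k) = 2 + k**2
(-279225 + g(-278)) + 281130 = (-279225 + (2 + (-278)**2)) + 281130 = (-279225 + (2 + 77284)) + 281130 = (-279225 + 77286) + 281130 = -201939 + 281130 = 79191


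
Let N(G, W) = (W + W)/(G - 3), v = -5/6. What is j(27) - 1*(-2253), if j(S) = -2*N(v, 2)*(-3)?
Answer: 51675/23 ≈ 2246.7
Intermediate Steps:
v = -5/6 (v = -5*1/6 = -5/6 ≈ -0.83333)
N(G, W) = 2*W/(-3 + G) (N(G, W) = (2*W)/(-3 + G) = 2*W/(-3 + G))
j(S) = -144/23 (j(S) = -4*2/(-3 - 5/6)*(-3) = -4*2/(-23/6)*(-3) = -4*2*(-6)/23*(-3) = -2*(-24/23)*(-3) = (48/23)*(-3) = -144/23)
j(27) - 1*(-2253) = -144/23 - 1*(-2253) = -144/23 + 2253 = 51675/23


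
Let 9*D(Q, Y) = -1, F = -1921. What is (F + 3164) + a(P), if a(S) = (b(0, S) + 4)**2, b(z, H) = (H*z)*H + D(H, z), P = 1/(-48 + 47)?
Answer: 101908/81 ≈ 1258.1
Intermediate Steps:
D(Q, Y) = -1/9 (D(Q, Y) = (1/9)*(-1) = -1/9)
P = -1 (P = 1/(-1) = -1)
b(z, H) = -1/9 + z*H**2 (b(z, H) = (H*z)*H - 1/9 = z*H**2 - 1/9 = -1/9 + z*H**2)
a(S) = 1225/81 (a(S) = ((-1/9 + 0*S**2) + 4)**2 = ((-1/9 + 0) + 4)**2 = (-1/9 + 4)**2 = (35/9)**2 = 1225/81)
(F + 3164) + a(P) = (-1921 + 3164) + 1225/81 = 1243 + 1225/81 = 101908/81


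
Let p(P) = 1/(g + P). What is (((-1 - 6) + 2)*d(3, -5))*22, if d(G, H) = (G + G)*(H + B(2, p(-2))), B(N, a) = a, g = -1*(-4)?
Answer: 2970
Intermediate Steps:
g = 4
p(P) = 1/(4 + P)
d(G, H) = 2*G*(½ + H) (d(G, H) = (G + G)*(H + 1/(4 - 2)) = (2*G)*(H + 1/2) = (2*G)*(H + ½) = (2*G)*(½ + H) = 2*G*(½ + H))
(((-1 - 6) + 2)*d(3, -5))*22 = (((-1 - 6) + 2)*(3*(1 + 2*(-5))))*22 = ((-7 + 2)*(3*(1 - 10)))*22 = -15*(-9)*22 = -5*(-27)*22 = 135*22 = 2970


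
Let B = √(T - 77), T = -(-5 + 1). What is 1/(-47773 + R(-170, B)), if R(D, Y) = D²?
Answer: -1/18873 ≈ -5.2986e-5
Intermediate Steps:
T = 4 (T = -1*(-4) = 4)
B = I*√73 (B = √(4 - 77) = √(-73) = I*√73 ≈ 8.544*I)
1/(-47773 + R(-170, B)) = 1/(-47773 + (-170)²) = 1/(-47773 + 28900) = 1/(-18873) = -1/18873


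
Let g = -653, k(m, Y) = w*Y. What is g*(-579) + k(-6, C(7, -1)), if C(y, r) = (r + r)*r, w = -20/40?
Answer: 378086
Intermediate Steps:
w = -½ (w = -20*1/40 = -½ ≈ -0.50000)
C(y, r) = 2*r² (C(y, r) = (2*r)*r = 2*r²)
k(m, Y) = -Y/2
g*(-579) + k(-6, C(7, -1)) = -653*(-579) - (-1)² = 378087 - 1 = 378086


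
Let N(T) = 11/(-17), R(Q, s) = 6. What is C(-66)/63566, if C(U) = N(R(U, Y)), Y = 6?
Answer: -11/1080622 ≈ -1.0179e-5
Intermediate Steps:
N(T) = -11/17 (N(T) = 11*(-1/17) = -11/17)
C(U) = -11/17
C(-66)/63566 = -11/17/63566 = -11/17*1/63566 = -11/1080622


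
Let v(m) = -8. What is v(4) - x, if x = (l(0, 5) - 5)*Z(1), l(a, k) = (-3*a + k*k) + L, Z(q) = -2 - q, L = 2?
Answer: 58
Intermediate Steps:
l(a, k) = 2 + k² - 3*a (l(a, k) = (-3*a + k*k) + 2 = (-3*a + k²) + 2 = (k² - 3*a) + 2 = 2 + k² - 3*a)
x = -66 (x = ((2 + 5² - 3*0) - 5)*(-2 - 1*1) = ((2 + 25 + 0) - 5)*(-2 - 1) = (27 - 5)*(-3) = 22*(-3) = -66)
v(4) - x = -8 - 1*(-66) = -8 + 66 = 58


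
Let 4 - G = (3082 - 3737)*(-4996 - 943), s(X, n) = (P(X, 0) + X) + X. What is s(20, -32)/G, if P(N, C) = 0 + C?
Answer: -40/3890041 ≈ -1.0283e-5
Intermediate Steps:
P(N, C) = C
s(X, n) = 2*X (s(X, n) = (0 + X) + X = X + X = 2*X)
G = -3890041 (G = 4 - (3082 - 3737)*(-4996 - 943) = 4 - (-655)*(-5939) = 4 - 1*3890045 = 4 - 3890045 = -3890041)
s(20, -32)/G = (2*20)/(-3890041) = 40*(-1/3890041) = -40/3890041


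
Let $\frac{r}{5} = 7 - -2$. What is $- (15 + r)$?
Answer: $-60$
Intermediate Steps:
$r = 45$ ($r = 5 \left(7 - -2\right) = 5 \left(7 + 2\right) = 5 \cdot 9 = 45$)
$- (15 + r) = - (15 + 45) = \left(-1\right) 60 = -60$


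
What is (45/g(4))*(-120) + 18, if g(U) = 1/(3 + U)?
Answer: -37782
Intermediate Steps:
(45/g(4))*(-120) + 18 = (45/(1/(3 + 4)))*(-120) + 18 = (45/(1/7))*(-120) + 18 = (45*7)*(-120) + 18 = 315*(-120) + 18 = -37800 + 18 = -37782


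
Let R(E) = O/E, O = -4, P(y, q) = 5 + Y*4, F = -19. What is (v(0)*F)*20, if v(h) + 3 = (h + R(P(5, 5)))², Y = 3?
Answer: 323380/289 ≈ 1119.0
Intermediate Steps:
P(y, q) = 17 (P(y, q) = 5 + 3*4 = 5 + 12 = 17)
R(E) = -4/E
v(h) = -3 + (-4/17 + h)² (v(h) = -3 + (h - 4/17)² = -3 + (-4/17 + h)²)
(v(0)*F)*20 = ((-3 + (-4 + 17*0)²/289)*(-19))*20 = ((-3 + (-4 + 0)²/289)*(-19))*20 = ((-3 + (1/289)*(-4)²)*(-19))*20 = ((-3 + (1/289)*16)*(-19))*20 = ((-3 + 16/289)*(-19))*20 = -851/289*(-19)*20 = (16169/289)*20 = 323380/289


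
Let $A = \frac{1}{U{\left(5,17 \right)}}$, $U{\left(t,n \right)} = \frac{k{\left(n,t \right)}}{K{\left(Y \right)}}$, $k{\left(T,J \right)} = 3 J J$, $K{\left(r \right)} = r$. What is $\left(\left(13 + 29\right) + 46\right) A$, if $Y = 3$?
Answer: $\frac{88}{25} \approx 3.52$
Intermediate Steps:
$k{\left(T,J \right)} = 3 J^{2}$
$U{\left(t,n \right)} = t^{2}$ ($U{\left(t,n \right)} = \frac{3 t^{2}}{3} = 3 t^{2} \cdot \frac{1}{3} = t^{2}$)
$A = \frac{1}{25}$ ($A = \frac{1}{5^{2}} = \frac{1}{25} \approx 0.04$)
$\left(\left(13 + 29\right) + 46\right) A = \left(\left(13 + 29\right) + 46\right) \frac{1}{25} = \left(42 + 46\right) \frac{1}{25} = 88 \cdot \frac{1}{25} = \frac{88}{25}$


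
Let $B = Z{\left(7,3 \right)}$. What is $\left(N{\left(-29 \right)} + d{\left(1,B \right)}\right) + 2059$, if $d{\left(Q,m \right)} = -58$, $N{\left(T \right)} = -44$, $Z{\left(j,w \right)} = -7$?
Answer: $1957$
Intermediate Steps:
$B = -7$
$\left(N{\left(-29 \right)} + d{\left(1,B \right)}\right) + 2059 = \left(-44 - 58\right) + 2059 = -102 + 2059 = 1957$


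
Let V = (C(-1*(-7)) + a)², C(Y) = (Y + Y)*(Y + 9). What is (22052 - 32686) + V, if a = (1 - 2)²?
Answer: 39991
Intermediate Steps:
C(Y) = 2*Y*(9 + Y) (C(Y) = (2*Y)*(9 + Y) = 2*Y*(9 + Y))
a = 1 (a = (-1)² = 1)
V = 50625 (V = (2*(-1*(-7))*(9 - 1*(-7)) + 1)² = (2*7*(9 + 7) + 1)² = (2*7*16 + 1)² = (224 + 1)² = 225² = 50625)
(22052 - 32686) + V = (22052 - 32686) + 50625 = -10634 + 50625 = 39991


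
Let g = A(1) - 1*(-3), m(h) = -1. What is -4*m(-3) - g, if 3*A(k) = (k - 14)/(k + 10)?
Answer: 46/33 ≈ 1.3939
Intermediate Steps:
A(k) = (-14 + k)/(3*(10 + k)) (A(k) = ((k - 14)/(k + 10))/3 = ((-14 + k)/(10 + k))/3 = (-14 + k)/(3*(10 + k)))
g = 86/33 (g = (-14 + 1)/(3*(10 + 1)) - 1*(-3) = (⅓)*(-13)/11 + 3 = (⅓)*(1/11)*(-13) + 3 = -13/33 + 3 = 86/33 ≈ 2.6061)
-4*m(-3) - g = -4*(-1) - 1*86/33 = 4 - 86/33 = 46/33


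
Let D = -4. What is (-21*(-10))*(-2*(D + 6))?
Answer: -840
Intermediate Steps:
(-21*(-10))*(-2*(D + 6)) = (-21*(-10))*(-2*(-4 + 6)) = 210*(-2*2) = 210*(-4) = -840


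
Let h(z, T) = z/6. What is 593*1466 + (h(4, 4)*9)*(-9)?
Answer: 869284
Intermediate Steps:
h(z, T) = z/6 (h(z, T) = z*(1/6) = z/6)
593*1466 + (h(4, 4)*9)*(-9) = 593*1466 + (((1/6)*4)*9)*(-9) = 869338 + ((2/3)*9)*(-9) = 869338 + 6*(-9) = 869338 - 54 = 869284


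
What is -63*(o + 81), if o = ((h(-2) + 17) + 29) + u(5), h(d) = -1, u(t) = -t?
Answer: -7623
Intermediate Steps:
o = 40 (o = ((-1 + 17) + 29) - 1*5 = (16 + 29) - 5 = 45 - 5 = 40)
-63*(o + 81) = -63*(40 + 81) = -63*121 = -7623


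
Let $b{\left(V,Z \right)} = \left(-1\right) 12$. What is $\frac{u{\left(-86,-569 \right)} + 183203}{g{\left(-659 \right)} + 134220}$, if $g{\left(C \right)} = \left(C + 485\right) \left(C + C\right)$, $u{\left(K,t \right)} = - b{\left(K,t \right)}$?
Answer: $\frac{183215}{363552} \approx 0.50396$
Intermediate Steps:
$b{\left(V,Z \right)} = -12$
$u{\left(K,t \right)} = 12$ ($u{\left(K,t \right)} = \left(-1\right) \left(-12\right) = 12$)
$g{\left(C \right)} = 2 C \left(485 + C\right)$ ($g{\left(C \right)} = \left(485 + C\right) 2 C = 2 C \left(485 + C\right)$)
$\frac{u{\left(-86,-569 \right)} + 183203}{g{\left(-659 \right)} + 134220} = \frac{12 + 183203}{2 \left(-659\right) \left(485 - 659\right) + 134220} = \frac{183215}{2 \left(-659\right) \left(-174\right) + 134220} = \frac{183215}{229332 + 134220} = \frac{183215}{363552}$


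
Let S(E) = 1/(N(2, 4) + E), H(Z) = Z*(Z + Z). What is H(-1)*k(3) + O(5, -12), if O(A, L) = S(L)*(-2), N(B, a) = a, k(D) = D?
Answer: 25/4 ≈ 6.2500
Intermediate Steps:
H(Z) = 2*Z² (H(Z) = Z*(2*Z) = 2*Z²)
S(E) = 1/(4 + E)
O(A, L) = -2/(4 + L)
H(-1)*k(3) + O(5, -12) = (2*(-1)²)*3 - 2/(4 - 12) = (2*1)*3 - 2/(-8) = 2*3 - 2*(-⅛) = 6 + ¼ = 25/4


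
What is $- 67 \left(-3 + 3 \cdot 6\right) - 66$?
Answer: $-1071$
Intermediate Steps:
$- 67 \left(-3 + 3 \cdot 6\right) - 66 = - 67 \left(-3 + 18\right) - 66 = \left(-67\right) 15 - 66 = -1005 - 66 = -1071$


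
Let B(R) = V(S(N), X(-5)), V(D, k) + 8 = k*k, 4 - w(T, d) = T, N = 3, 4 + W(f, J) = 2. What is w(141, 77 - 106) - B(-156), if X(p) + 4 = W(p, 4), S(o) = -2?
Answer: -165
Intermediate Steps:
W(f, J) = -2 (W(f, J) = -4 + 2 = -2)
X(p) = -6 (X(p) = -4 - 2 = -6)
w(T, d) = 4 - T
V(D, k) = -8 + k**2 (V(D, k) = -8 + k*k = -8 + k**2)
B(R) = 28 (B(R) = -8 + (-6)**2 = -8 + 36 = 28)
w(141, 77 - 106) - B(-156) = (4 - 1*141) - 1*28 = (4 - 141) - 28 = -137 - 28 = -165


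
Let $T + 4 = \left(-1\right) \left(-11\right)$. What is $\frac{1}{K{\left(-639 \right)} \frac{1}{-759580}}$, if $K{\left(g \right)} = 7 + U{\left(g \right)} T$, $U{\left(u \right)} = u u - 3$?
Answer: $- \frac{759580}{2858233} \approx -0.26575$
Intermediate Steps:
$U{\left(u \right)} = -3 + u^{2}$ ($U{\left(u \right)} = u^{2} - 3 = -3 + u^{2}$)
$T = 7$ ($T = -4 - -11 = -4 + 11 = 7$)
$K{\left(g \right)} = -14 + 7 g^{2}$ ($K{\left(g \right)} = 7 + \left(-3 + g^{2}\right) 7 = 7 + \left(-21 + 7 g^{2}\right) = -14 + 7 g^{2}$)
$\frac{1}{K{\left(-639 \right)} \frac{1}{-759580}} = \frac{1}{\left(-14 + 7 \left(-639\right)^{2}\right) \frac{1}{-759580}} = \frac{1}{\left(-14 + 7 \cdot 408321\right) \left(- \frac{1}{759580}\right)} = \frac{1}{\left(-14 + 2858247\right) \left(- \frac{1}{759580}\right)} = \frac{1}{2858233 \left(- \frac{1}{759580}\right)} = \frac{1}{- \frac{2858233}{759580}} = - \frac{759580}{2858233}$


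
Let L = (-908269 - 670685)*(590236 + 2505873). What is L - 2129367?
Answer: -4888615819353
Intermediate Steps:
L = -4888613689986 (L = -1578954*3096109 = -4888613689986)
L - 2129367 = -4888613689986 - 2129367 = -4888615819353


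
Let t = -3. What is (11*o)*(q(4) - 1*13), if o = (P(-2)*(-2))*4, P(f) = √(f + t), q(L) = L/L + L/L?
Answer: 968*I*√5 ≈ 2164.5*I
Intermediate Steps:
q(L) = 2 (q(L) = 1 + 1 = 2)
P(f) = √(-3 + f) (P(f) = √(f - 3) = √(-3 + f))
o = -8*I*√5 (o = (√(-3 - 2)*(-2))*4 = (√(-5)*(-2))*4 = ((I*√5)*(-2))*4 = -2*I*√5*4 = -8*I*√5 ≈ -17.889*I)
(11*o)*(q(4) - 1*13) = (11*(-8*I*√5))*(2 - 1*13) = (-88*I*√5)*(2 - 13) = -88*I*√5*(-11) = 968*I*√5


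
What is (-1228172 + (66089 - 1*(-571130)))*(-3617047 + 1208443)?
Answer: 1423371759612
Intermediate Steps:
(-1228172 + (66089 - 1*(-571130)))*(-3617047 + 1208443) = (-1228172 + (66089 + 571130))*(-2408604) = (-1228172 + 637219)*(-2408604) = -590953*(-2408604) = 1423371759612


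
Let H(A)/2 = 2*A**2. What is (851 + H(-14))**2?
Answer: 2673225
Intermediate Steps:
H(A) = 4*A**2 (H(A) = 2*(2*A**2) = 4*A**2)
(851 + H(-14))**2 = (851 + 4*(-14)**2)**2 = (851 + 4*196)**2 = (851 + 784)**2 = 1635**2 = 2673225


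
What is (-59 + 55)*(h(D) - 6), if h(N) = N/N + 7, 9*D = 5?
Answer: -8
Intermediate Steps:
D = 5/9 (D = (⅑)*5 = 5/9 ≈ 0.55556)
h(N) = 8 (h(N) = 1 + 7 = 8)
(-59 + 55)*(h(D) - 6) = (-59 + 55)*(8 - 6) = -4*2 = -8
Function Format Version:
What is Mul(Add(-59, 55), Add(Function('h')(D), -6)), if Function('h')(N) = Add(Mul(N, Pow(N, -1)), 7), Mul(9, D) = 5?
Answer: -8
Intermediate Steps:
D = Rational(5, 9) (D = Mul(Rational(1, 9), 5) = Rational(5, 9) ≈ 0.55556)
Function('h')(N) = 8 (Function('h')(N) = Add(1, 7) = 8)
Mul(Add(-59, 55), Add(Function('h')(D), -6)) = Mul(Add(-59, 55), Add(8, -6)) = Mul(-4, 2) = -8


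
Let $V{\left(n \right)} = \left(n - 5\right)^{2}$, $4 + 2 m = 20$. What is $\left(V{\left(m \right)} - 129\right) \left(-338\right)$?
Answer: $40560$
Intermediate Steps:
$m = 8$ ($m = -2 + \frac{1}{2} \cdot 20 = -2 + 10 = 8$)
$V{\left(n \right)} = \left(-5 + n\right)^{2}$
$\left(V{\left(m \right)} - 129\right) \left(-338\right) = \left(\left(-5 + 8\right)^{2} - 129\right) \left(-338\right) = \left(3^{2} - 129\right) \left(-338\right) = \left(9 - 129\right) \left(-338\right) = \left(-120\right) \left(-338\right) = 40560$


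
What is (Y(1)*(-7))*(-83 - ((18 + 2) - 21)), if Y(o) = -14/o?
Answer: -8036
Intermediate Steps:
(Y(1)*(-7))*(-83 - ((18 + 2) - 21)) = (-14/1*(-7))*(-83 - ((18 + 2) - 21)) = (-14*1*(-7))*(-83 - (20 - 21)) = (-14*(-7))*(-83 - 1*(-1)) = 98*(-83 + 1) = 98*(-82) = -8036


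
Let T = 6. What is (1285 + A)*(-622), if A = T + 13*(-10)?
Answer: -722142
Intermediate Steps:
A = -124 (A = 6 + 13*(-10) = 6 - 130 = -124)
(1285 + A)*(-622) = (1285 - 124)*(-622) = 1161*(-622) = -722142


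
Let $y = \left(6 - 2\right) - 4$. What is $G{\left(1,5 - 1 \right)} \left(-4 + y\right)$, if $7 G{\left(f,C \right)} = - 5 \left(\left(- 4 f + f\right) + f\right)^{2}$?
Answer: $\frac{80}{7} \approx 11.429$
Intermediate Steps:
$G{\left(f,C \right)} = - \frac{20 f^{2}}{7}$ ($G{\left(f,C \right)} = \frac{\left(-5\right) \left(\left(- 4 f + f\right) + f\right)^{2}}{7} = \frac{\left(-5\right) \left(- 3 f + f\right)^{2}}{7} = \frac{\left(-5\right) \left(- 2 f\right)^{2}}{7} = \frac{\left(-5\right) 4 f^{2}}{7} = \frac{\left(-20\right) f^{2}}{7} = - \frac{20 f^{2}}{7}$)
$y = 0$ ($y = 4 - 4 = 0$)
$G{\left(1,5 - 1 \right)} \left(-4 + y\right) = - \frac{20 \cdot 1^{2}}{7} \left(-4 + 0\right) = \left(- \frac{20}{7}\right) 1 \left(-4\right) = \left(- \frac{20}{7}\right) \left(-4\right) = \frac{80}{7}$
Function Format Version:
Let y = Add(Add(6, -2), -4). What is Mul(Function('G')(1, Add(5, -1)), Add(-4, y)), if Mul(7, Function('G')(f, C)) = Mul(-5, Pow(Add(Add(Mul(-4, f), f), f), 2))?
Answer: Rational(80, 7) ≈ 11.429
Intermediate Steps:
Function('G')(f, C) = Mul(Rational(-20, 7), Pow(f, 2)) (Function('G')(f, C) = Mul(Rational(1, 7), Mul(-5, Pow(Add(Add(Mul(-4, f), f), f), 2))) = Mul(Rational(1, 7), Mul(-5, Pow(Add(Mul(-3, f), f), 2))) = Mul(Rational(1, 7), Mul(-5, Pow(Mul(-2, f), 2))) = Mul(Rational(1, 7), Mul(-5, Mul(4, Pow(f, 2)))) = Mul(Rational(1, 7), Mul(-20, Pow(f, 2))) = Mul(Rational(-20, 7), Pow(f, 2)))
y = 0 (y = Add(4, -4) = 0)
Mul(Function('G')(1, Add(5, -1)), Add(-4, y)) = Mul(Mul(Rational(-20, 7), Pow(1, 2)), Add(-4, 0)) = Mul(Mul(Rational(-20, 7), 1), -4) = Mul(Rational(-20, 7), -4) = Rational(80, 7)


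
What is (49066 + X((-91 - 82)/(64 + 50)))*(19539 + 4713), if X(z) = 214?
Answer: 1195138560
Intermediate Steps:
(49066 + X((-91 - 82)/(64 + 50)))*(19539 + 4713) = (49066 + 214)*(19539 + 4713) = 49280*24252 = 1195138560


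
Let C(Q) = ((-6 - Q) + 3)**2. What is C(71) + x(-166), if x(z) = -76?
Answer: 5400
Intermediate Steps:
C(Q) = (-3 - Q)**2
C(71) + x(-166) = (3 + 71)**2 - 76 = 74**2 - 76 = 5476 - 76 = 5400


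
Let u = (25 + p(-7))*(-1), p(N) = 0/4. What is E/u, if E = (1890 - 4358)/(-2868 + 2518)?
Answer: -1234/4375 ≈ -0.28206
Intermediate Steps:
p(N) = 0 (p(N) = 0*(1/4) = 0)
E = 1234/175 (E = -2468/(-350) = -2468*(-1/350) = 1234/175 ≈ 7.0514)
u = -25 (u = (25 + 0)*(-1) = 25*(-1) = -25)
E/u = (1234/175)/(-25) = (1234/175)*(-1/25) = -1234/4375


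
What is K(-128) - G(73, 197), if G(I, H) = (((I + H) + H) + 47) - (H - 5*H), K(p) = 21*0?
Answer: -1302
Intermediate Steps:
K(p) = 0
G(I, H) = 47 + I + 6*H (G(I, H) = (((H + I) + H) + 47) - (-4)*H = ((I + 2*H) + 47) + 4*H = (47 + I + 2*H) + 4*H = 47 + I + 6*H)
K(-128) - G(73, 197) = 0 - (47 + 73 + 6*197) = 0 - (47 + 73 + 1182) = 0 - 1*1302 = 0 - 1302 = -1302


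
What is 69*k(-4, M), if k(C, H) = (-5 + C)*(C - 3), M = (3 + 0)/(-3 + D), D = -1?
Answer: 4347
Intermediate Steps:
M = -¾ (M = (3 + 0)/(-3 - 1) = 3/(-4) = 3*(-¼) = -¾ ≈ -0.75000)
k(C, H) = (-5 + C)*(-3 + C)
69*k(-4, M) = 69*(15 + (-4)² - 8*(-4)) = 69*(15 + 16 + 32) = 69*63 = 4347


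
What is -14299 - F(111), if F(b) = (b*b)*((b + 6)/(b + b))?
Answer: -41585/2 ≈ -20793.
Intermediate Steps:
F(b) = b*(6 + b)/2 (F(b) = b²*((6 + b)/((2*b))) = b²*((6 + b)*(1/(2*b))) = b²*((6 + b)/(2*b)) = b*(6 + b)/2)
-14299 - F(111) = -14299 - 111*(6 + 111)/2 = -14299 - 111*117/2 = -14299 - 1*12987/2 = -14299 - 12987/2 = -41585/2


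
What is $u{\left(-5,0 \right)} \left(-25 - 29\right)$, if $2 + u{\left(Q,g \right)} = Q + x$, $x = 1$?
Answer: $324$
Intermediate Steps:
$u{\left(Q,g \right)} = -1 + Q$ ($u{\left(Q,g \right)} = -2 + \left(Q + 1\right) = -2 + \left(1 + Q\right) = -1 + Q$)
$u{\left(-5,0 \right)} \left(-25 - 29\right) = \left(-1 - 5\right) \left(-25 - 29\right) = \left(-6\right) \left(-54\right) = 324$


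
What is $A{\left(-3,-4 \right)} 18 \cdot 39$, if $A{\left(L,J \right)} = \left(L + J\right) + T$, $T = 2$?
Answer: $-3510$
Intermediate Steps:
$A{\left(L,J \right)} = 2 + J + L$ ($A{\left(L,J \right)} = \left(L + J\right) + 2 = \left(J + L\right) + 2 = 2 + J + L$)
$A{\left(-3,-4 \right)} 18 \cdot 39 = \left(2 - 4 - 3\right) 18 \cdot 39 = \left(-5\right) 18 \cdot 39 = \left(-90\right) 39 = -3510$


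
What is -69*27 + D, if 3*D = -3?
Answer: -1864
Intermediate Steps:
D = -1 (D = (⅓)*(-3) = -1)
-69*27 + D = -69*27 - 1 = -1863 - 1 = -1864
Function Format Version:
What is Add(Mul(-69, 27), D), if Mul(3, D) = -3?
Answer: -1864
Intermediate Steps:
D = -1 (D = Mul(Rational(1, 3), -3) = -1)
Add(Mul(-69, 27), D) = Add(Mul(-69, 27), -1) = Add(-1863, -1) = -1864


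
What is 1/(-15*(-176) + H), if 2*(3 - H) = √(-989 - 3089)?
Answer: 5286/13972937 + I*√4078/13972937 ≈ 0.0003783 + 4.5702e-6*I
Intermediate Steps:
H = 3 - I*√4078/2 (H = 3 - √(-989 - 3089)/2 = 3 - I*√4078/2 ≈ 3.0 - 31.93*I)
1/(-15*(-176) + H) = 1/(-15*(-176) + (3 - I*√4078/2)) = 1/(2640 + (3 - I*√4078/2)) = 1/(2643 - I*√4078/2)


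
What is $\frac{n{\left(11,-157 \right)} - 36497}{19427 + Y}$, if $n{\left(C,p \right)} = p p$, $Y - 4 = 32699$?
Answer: $- \frac{5924}{26065} \approx -0.22728$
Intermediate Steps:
$Y = 32703$ ($Y = 4 + 32699 = 32703$)
$n{\left(C,p \right)} = p^{2}$
$\frac{n{\left(11,-157 \right)} - 36497}{19427 + Y} = \frac{\left(-157\right)^{2} - 36497}{19427 + 32703} = \frac{24649 - 36497}{52130} = \left(-11848\right) \frac{1}{52130} = - \frac{5924}{26065}$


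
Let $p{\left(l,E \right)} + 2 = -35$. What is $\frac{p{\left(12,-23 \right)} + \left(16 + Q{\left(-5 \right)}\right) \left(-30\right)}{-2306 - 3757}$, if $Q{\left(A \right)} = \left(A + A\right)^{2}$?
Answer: $\frac{3517}{6063} \approx 0.58008$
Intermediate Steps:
$Q{\left(A \right)} = 4 A^{2}$ ($Q{\left(A \right)} = \left(2 A\right)^{2} = 4 A^{2}$)
$p{\left(l,E \right)} = -37$ ($p{\left(l,E \right)} = -2 - 35 = -37$)
$\frac{p{\left(12,-23 \right)} + \left(16 + Q{\left(-5 \right)}\right) \left(-30\right)}{-2306 - 3757} = \frac{-37 + \left(16 + 4 \left(-5\right)^{2}\right) \left(-30\right)}{-2306 - 3757} = \frac{-37 + \left(16 + 4 \cdot 25\right) \left(-30\right)}{-6063} = \left(-37 + \left(16 + 100\right) \left(-30\right)\right) \left(- \frac{1}{6063}\right) = \left(-37 + 116 \left(-30\right)\right) \left(- \frac{1}{6063}\right) = \left(-37 - 3480\right) \left(- \frac{1}{6063}\right) = \left(-3517\right) \left(- \frac{1}{6063}\right) = \frac{3517}{6063}$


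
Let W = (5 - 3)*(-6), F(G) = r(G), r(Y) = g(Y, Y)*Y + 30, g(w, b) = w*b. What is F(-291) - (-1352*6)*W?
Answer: -24739485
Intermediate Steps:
g(w, b) = b*w
r(Y) = 30 + Y³ (r(Y) = (Y*Y)*Y + 30 = Y²*Y + 30 = Y³ + 30 = 30 + Y³)
F(G) = 30 + G³
W = -12 (W = 2*(-6) = -12)
F(-291) - (-1352*6)*W = (30 + (-291)³) - (-1352*6)*(-12) = (30 - 24642171) - (-169*48)*(-12) = -24642141 - (-8112)*(-12) = -24642141 - 1*97344 = -24642141 - 97344 = -24739485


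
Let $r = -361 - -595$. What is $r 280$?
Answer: $65520$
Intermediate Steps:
$r = 234$ ($r = -361 + 595 = 234$)
$r 280 = 234 \cdot 280 = 65520$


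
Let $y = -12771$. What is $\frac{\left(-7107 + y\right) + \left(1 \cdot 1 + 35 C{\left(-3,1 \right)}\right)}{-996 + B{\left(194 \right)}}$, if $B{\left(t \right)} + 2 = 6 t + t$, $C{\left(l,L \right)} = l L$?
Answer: $- \frac{9991}{180} \approx -55.506$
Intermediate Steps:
$C{\left(l,L \right)} = L l$
$B{\left(t \right)} = -2 + 7 t$ ($B{\left(t \right)} = -2 + \left(6 t + t\right) = -2 + 7 t$)
$\frac{\left(-7107 + y\right) + \left(1 \cdot 1 + 35 C{\left(-3,1 \right)}\right)}{-996 + B{\left(194 \right)}} = \frac{\left(-7107 - 12771\right) + \left(1 \cdot 1 + 35 \cdot 1 \left(-3\right)\right)}{-996 + \left(-2 + 7 \cdot 194\right)} = \frac{-19878 + \left(1 + 35 \left(-3\right)\right)}{-996 + \left(-2 + 1358\right)} = \frac{-19878 + \left(1 - 105\right)}{-996 + 1356} = \frac{-19878 - 104}{360} = \left(-19982\right) \frac{1}{360} = - \frac{9991}{180}$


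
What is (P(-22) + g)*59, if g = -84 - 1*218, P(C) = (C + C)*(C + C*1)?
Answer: 96406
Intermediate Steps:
P(C) = 4*C² (P(C) = (2*C)*(C + C) = (2*C)*(2*C) = 4*C²)
g = -302 (g = -84 - 218 = -302)
(P(-22) + g)*59 = (4*(-22)² - 302)*59 = (4*484 - 302)*59 = (1936 - 302)*59 = 1634*59 = 96406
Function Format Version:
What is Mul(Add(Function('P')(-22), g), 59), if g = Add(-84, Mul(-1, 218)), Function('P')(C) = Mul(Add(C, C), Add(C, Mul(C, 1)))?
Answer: 96406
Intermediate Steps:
Function('P')(C) = Mul(4, Pow(C, 2)) (Function('P')(C) = Mul(Mul(2, C), Add(C, C)) = Mul(Mul(2, C), Mul(2, C)) = Mul(4, Pow(C, 2)))
g = -302 (g = Add(-84, -218) = -302)
Mul(Add(Function('P')(-22), g), 59) = Mul(Add(Mul(4, Pow(-22, 2)), -302), 59) = Mul(Add(Mul(4, 484), -302), 59) = Mul(Add(1936, -302), 59) = Mul(1634, 59) = 96406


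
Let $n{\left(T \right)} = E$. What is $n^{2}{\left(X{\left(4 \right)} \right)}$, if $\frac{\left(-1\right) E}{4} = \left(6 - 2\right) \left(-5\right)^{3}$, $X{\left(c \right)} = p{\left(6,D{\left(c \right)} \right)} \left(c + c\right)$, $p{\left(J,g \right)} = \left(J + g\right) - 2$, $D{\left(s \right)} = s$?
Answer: $4000000$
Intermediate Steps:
$p{\left(J,g \right)} = -2 + J + g$
$X{\left(c \right)} = 2 c \left(4 + c\right)$ ($X{\left(c \right)} = \left(-2 + 6 + c\right) \left(c + c\right) = \left(4 + c\right) 2 c = 2 c \left(4 + c\right)$)
$E = 2000$ ($E = - 4 \left(6 - 2\right) \left(-5\right)^{3} = - 4 \cdot 4 \left(-125\right) = \left(-4\right) \left(-500\right) = 2000$)
$n{\left(T \right)} = 2000$
$n^{2}{\left(X{\left(4 \right)} \right)} = 2000^{2} = 4000000$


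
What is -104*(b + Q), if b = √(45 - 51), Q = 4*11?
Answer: -4576 - 104*I*√6 ≈ -4576.0 - 254.75*I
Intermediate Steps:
Q = 44
b = I*√6 (b = √(-6) = I*√6 ≈ 2.4495*I)
-104*(b + Q) = -104*(I*√6 + 44) = -104*(44 + I*√6) = -4576 - 104*I*√6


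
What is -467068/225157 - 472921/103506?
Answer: -154825814005/23305100442 ≈ -6.6434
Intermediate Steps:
-467068/225157 - 472921/103506 = -154825814005/23305100442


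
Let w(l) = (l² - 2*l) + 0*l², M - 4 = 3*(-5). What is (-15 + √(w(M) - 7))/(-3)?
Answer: 5 - 2*√34/3 ≈ 1.1127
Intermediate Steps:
M = -11 (M = 4 + 3*(-5) = 4 - 15 = -11)
w(l) = l² - 2*l (w(l) = (l² - 2*l) + 0 = l² - 2*l)
(-15 + √(w(M) - 7))/(-3) = (-15 + √(-11*(-2 - 11) - 7))/(-3) = -(-15 + √(-11*(-13) - 7))/3 = -(-15 + √(143 - 7))/3 = -(-15 + √136)/3 = -(-15 + 2*√34)/3 = 5 - 2*√34/3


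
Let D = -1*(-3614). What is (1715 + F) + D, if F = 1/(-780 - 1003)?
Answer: 9501606/1783 ≈ 5329.0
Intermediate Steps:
F = -1/1783 (F = 1/(-1783) = -1/1783 ≈ -0.00056085)
D = 3614
(1715 + F) + D = (1715 - 1/1783) + 3614 = 3057844/1783 + 3614 = 9501606/1783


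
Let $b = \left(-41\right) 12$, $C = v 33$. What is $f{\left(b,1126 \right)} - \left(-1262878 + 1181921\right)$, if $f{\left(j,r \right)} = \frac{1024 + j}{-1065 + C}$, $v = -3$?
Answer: $\frac{23558354}{291} \approx 80957.0$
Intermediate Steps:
$C = -99$ ($C = \left(-3\right) 33 = -99$)
$b = -492$
$f{\left(j,r \right)} = - \frac{256}{291} - \frac{j}{1164}$ ($f{\left(j,r \right)} = \frac{1024 + j}{-1065 - 99} = \frac{1024 + j}{-1164} = \left(1024 + j\right) \left(- \frac{1}{1164}\right) = - \frac{256}{291} - \frac{j}{1164}$)
$f{\left(b,1126 \right)} - \left(-1262878 + 1181921\right) = \left(- \frac{256}{291} - - \frac{41}{97}\right) - \left(-1262878 + 1181921\right) = \left(- \frac{256}{291} + \frac{41}{97}\right) - -80957 = - \frac{133}{291} + 80957 = \frac{23558354}{291}$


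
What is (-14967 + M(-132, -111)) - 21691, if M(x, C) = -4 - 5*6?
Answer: -36692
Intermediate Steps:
M(x, C) = -34 (M(x, C) = -4 - 30 = -34)
(-14967 + M(-132, -111)) - 21691 = (-14967 - 34) - 21691 = -15001 - 21691 = -36692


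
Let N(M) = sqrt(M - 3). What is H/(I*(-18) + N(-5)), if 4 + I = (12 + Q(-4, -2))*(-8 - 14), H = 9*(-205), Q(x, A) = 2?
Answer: -1295190/3942433 + 1845*I*sqrt(2)/15769732 ≈ -0.32853 + 0.00016546*I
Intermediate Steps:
N(M) = sqrt(-3 + M)
H = -1845
I = -312 (I = -4 + (12 + 2)*(-8 - 14) = -4 + 14*(-22) = -4 - 308 = -312)
H/(I*(-18) + N(-5)) = -1845/(-312*(-18) + sqrt(-3 - 5)) = -1845/(5616 + sqrt(-8)) = -1845/(5616 + 2*I*sqrt(2))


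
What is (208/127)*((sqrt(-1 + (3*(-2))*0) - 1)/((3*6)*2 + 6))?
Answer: -104/2667 + 104*I/2667 ≈ -0.038995 + 0.038995*I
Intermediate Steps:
(208/127)*((sqrt(-1 + (3*(-2))*0) - 1)/((3*6)*2 + 6)) = (208*(1/127))*((sqrt(-1 - 6*0) - 1)/(18*2 + 6)) = 208*((sqrt(-1 + 0) - 1)/(36 + 6))/127 = 208*((sqrt(-1) - 1)/42)/127 = 208*((I - 1)/42)/127 = 208*((-1 + I)/42)/127 = 208*(-1/42 + I/42)/127 = -104/2667 + 104*I/2667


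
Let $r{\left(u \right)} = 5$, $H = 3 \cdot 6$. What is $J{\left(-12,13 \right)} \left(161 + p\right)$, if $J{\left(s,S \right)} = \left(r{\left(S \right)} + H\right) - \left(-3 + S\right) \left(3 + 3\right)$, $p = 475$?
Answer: $-23532$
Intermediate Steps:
$H = 18$
$J{\left(s,S \right)} = 41 - 6 S$ ($J{\left(s,S \right)} = \left(5 + 18\right) - \left(-3 + S\right) \left(3 + 3\right) = 23 - \left(-3 + S\right) 6 = 23 - \left(-18 + 6 S\right) = 41 - 6 S$)
$J{\left(-12,13 \right)} \left(161 + p\right) = \left(41 - 78\right) \left(161 + 475\right) = \left(41 - 78\right) 636 = \left(-37\right) 636 = -23532$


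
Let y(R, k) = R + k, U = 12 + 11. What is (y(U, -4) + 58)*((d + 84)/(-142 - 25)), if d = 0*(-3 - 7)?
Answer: -6468/167 ≈ -38.731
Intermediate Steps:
d = 0 (d = 0*(-10) = 0)
U = 23
(y(U, -4) + 58)*((d + 84)/(-142 - 25)) = ((23 - 4) + 58)*((0 + 84)/(-142 - 25)) = (19 + 58)*(84/(-167)) = 77*(84*(-1/167)) = 77*(-84/167) = -6468/167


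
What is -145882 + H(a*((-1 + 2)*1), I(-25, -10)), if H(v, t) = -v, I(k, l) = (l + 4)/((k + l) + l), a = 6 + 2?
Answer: -145890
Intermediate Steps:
a = 8
I(k, l) = (4 + l)/(k + 2*l)
-145882 + H(a*((-1 + 2)*1), I(-25, -10)) = -145882 - 8*(-1 + 2)*1 = -145882 - 8*1*1 = -145882 - 8 = -145890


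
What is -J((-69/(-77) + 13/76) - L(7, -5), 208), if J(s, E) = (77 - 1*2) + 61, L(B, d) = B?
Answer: -136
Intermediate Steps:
J(s, E) = 136 (J(s, E) = (77 - 2) + 61 = 75 + 61 = 136)
-J((-69/(-77) + 13/76) - L(7, -5), 208) = -1*136 = -136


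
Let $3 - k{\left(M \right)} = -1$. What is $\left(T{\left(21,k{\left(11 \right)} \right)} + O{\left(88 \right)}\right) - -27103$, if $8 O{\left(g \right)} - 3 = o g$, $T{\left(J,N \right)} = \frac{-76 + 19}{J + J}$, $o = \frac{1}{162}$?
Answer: $\frac{122935061}{4536} \approx 27102.0$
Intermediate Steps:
$o = \frac{1}{162} \approx 0.0061728$
$k{\left(M \right)} = 4$ ($k{\left(M \right)} = 3 - -1 = 3 + 1 = 4$)
$T{\left(J,N \right)} = - \frac{57}{2 J}$
$O{\left(g \right)} = \frac{3}{8} + \frac{g}{1296}$ ($O{\left(g \right)} = \frac{3}{8} + \frac{\frac{1}{162} g}{8} = \frac{3}{8} + \frac{g}{1296}$)
$\left(T{\left(21,k{\left(11 \right)} \right)} + O{\left(88 \right)}\right) - -27103 = \left(- \frac{57}{2 \cdot 21} + \left(\frac{3}{8} + \frac{1}{1296} \cdot 88\right)\right) - -27103 = \left(\left(- \frac{57}{2}\right) \frac{1}{21} + \left(\frac{3}{8} + \frac{11}{162}\right)\right) + 27103 = \left(- \frac{19}{14} + \frac{287}{648}\right) + 27103 = - \frac{4147}{4536} + 27103 = \frac{122935061}{4536}$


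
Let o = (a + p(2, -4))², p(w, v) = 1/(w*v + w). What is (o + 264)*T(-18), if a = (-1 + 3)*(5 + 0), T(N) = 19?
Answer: 246715/36 ≈ 6853.2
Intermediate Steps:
p(w, v) = 1/(w + v*w) (p(w, v) = 1/(v*w + w) = 1/(w + v*w))
a = 10 (a = 2*5 = 10)
o = 3481/36 (o = (10 + 1/(2*(1 - 4)))² = (10 + (½)/(-3))² = (10 + (½)*(-⅓))² = (10 - ⅙)² = (59/6)² = 3481/36 ≈ 96.694)
(o + 264)*T(-18) = (3481/36 + 264)*19 = (12985/36)*19 = 246715/36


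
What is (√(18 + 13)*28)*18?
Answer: 504*√31 ≈ 2806.2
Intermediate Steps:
(√(18 + 13)*28)*18 = (√31*28)*18 = (28*√31)*18 = 504*√31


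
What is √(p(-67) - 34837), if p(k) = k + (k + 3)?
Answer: 2*I*√8742 ≈ 187.0*I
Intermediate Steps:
p(k) = 3 + 2*k (p(k) = k + (3 + k) = 3 + 2*k)
√(p(-67) - 34837) = √((3 + 2*(-67)) - 34837) = √((3 - 134) - 34837) = √(-131 - 34837) = √(-34968) = 2*I*√8742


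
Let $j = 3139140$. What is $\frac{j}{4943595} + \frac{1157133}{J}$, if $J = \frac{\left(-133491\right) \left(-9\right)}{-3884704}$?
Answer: $- \frac{493823222191572164}{131985088029} \approx -3.7415 \cdot 10^{6}$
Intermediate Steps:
$J = - \frac{1201419}{3884704}$ ($J = 1201419 \left(- \frac{1}{3884704}\right) = - \frac{1201419}{3884704} \approx -0.30927$)
$\frac{j}{4943595} + \frac{1157133}{J} = \frac{3139140}{4943595} + \frac{1157133}{- \frac{1201419}{3884704}} = 3139140 \cdot \frac{1}{4943595} + 1157133 \left(- \frac{3884704}{1201419}\right) = \frac{209276}{329573} - \frac{1498373064544}{400473} = - \frac{493823222191572164}{131985088029}$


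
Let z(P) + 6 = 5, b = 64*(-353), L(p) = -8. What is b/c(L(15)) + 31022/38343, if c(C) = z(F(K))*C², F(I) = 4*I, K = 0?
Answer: 13566101/38343 ≈ 353.81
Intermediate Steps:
b = -22592
z(P) = -1 (z(P) = -6 + 5 = -1)
c(C) = -C²
b/c(L(15)) + 31022/38343 = -22592/((-1*(-8)²)) + 31022/38343 = -22592/((-1*64)) + 31022*(1/38343) = -22592/(-64) + 31022/38343 = -22592*(-1/64) + 31022/38343 = 353 + 31022/38343 = 13566101/38343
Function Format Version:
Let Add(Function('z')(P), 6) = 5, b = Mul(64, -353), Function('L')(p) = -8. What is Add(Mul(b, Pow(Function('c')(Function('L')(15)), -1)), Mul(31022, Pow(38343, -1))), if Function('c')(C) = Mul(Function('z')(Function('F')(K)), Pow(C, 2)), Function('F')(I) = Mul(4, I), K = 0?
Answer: Rational(13566101, 38343) ≈ 353.81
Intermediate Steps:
b = -22592
Function('z')(P) = -1 (Function('z')(P) = Add(-6, 5) = -1)
Function('c')(C) = Mul(-1, Pow(C, 2))
Add(Mul(b, Pow(Function('c')(Function('L')(15)), -1)), Mul(31022, Pow(38343, -1))) = Add(Mul(-22592, Pow(Mul(-1, Pow(-8, 2)), -1)), Mul(31022, Pow(38343, -1))) = Add(Mul(-22592, Pow(Mul(-1, 64), -1)), Mul(31022, Rational(1, 38343))) = Add(Mul(-22592, Pow(-64, -1)), Rational(31022, 38343)) = Add(Mul(-22592, Rational(-1, 64)), Rational(31022, 38343)) = Add(353, Rational(31022, 38343)) = Rational(13566101, 38343)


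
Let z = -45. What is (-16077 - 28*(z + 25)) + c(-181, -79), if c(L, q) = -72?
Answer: -15589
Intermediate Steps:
(-16077 - 28*(z + 25)) + c(-181, -79) = (-16077 - 28*(-45 + 25)) - 72 = (-16077 - 28*(-20)) - 72 = (-16077 + 560) - 72 = -15517 - 72 = -15589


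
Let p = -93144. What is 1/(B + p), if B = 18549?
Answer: -1/74595 ≈ -1.3406e-5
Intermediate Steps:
1/(B + p) = 1/(18549 - 93144) = 1/(-74595) = -1/74595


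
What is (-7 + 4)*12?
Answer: -36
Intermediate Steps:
(-7 + 4)*12 = -3*12 = -36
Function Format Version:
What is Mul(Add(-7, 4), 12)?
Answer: -36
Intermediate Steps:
Mul(Add(-7, 4), 12) = Mul(-3, 12) = -36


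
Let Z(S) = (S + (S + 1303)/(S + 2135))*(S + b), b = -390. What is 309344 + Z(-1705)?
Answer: 166980936/43 ≈ 3.8833e+6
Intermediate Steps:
Z(S) = (-390 + S)*(S + (1303 + S)/(2135 + S)) (Z(S) = (S + (S + 1303)/(S + 2135))*(S - 390) = (S + (1303 + S)/(2135 + S))*(-390 + S) = (-390 + S)*(S + (1303 + S)/(2135 + S)))
309344 + Z(-1705) = 309344 + (-508170 + (-1705)**3 - 831737*(-1705) + 1746*(-1705)**2)/(2135 - 1705) = 309344 + (-508170 - 4956477625 + 1418111585 + 1746*2907025)/430 = 309344 + (-508170 - 4956477625 + 1418111585 + 5075665650)/430 = 309344 + (1/430)*1536791440 = 309344 + 153679144/43 = 166980936/43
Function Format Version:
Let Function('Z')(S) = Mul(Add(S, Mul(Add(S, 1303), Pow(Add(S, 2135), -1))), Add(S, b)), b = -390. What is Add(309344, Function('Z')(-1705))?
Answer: Rational(166980936, 43) ≈ 3.8833e+6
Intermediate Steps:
Function('Z')(S) = Mul(Add(-390, S), Add(S, Mul(Pow(Add(2135, S), -1), Add(1303, S)))) (Function('Z')(S) = Mul(Add(S, Mul(Add(S, 1303), Pow(Add(S, 2135), -1))), Add(S, -390)) = Mul(Add(S, Mul(Add(1303, S), Pow(Add(2135, S), -1))), Add(-390, S)) = Mul(Add(S, Mul(Pow(Add(2135, S), -1), Add(1303, S))), Add(-390, S)) = Mul(Add(-390, S), Add(S, Mul(Pow(Add(2135, S), -1), Add(1303, S)))))
Add(309344, Function('Z')(-1705)) = Add(309344, Mul(Pow(Add(2135, -1705), -1), Add(-508170, Pow(-1705, 3), Mul(-831737, -1705), Mul(1746, Pow(-1705, 2))))) = Add(309344, Mul(Pow(430, -1), Add(-508170, -4956477625, 1418111585, Mul(1746, 2907025)))) = Add(309344, Mul(Rational(1, 430), Add(-508170, -4956477625, 1418111585, 5075665650))) = Add(309344, Mul(Rational(1, 430), 1536791440)) = Add(309344, Rational(153679144, 43)) = Rational(166980936, 43)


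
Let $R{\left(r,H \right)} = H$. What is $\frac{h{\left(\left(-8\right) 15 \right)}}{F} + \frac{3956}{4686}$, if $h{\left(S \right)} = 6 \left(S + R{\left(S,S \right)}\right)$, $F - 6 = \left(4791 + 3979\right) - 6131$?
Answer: $\frac{371578}{1239447} \approx 0.29979$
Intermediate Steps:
$F = 2645$ ($F = 6 + \left(\left(4791 + 3979\right) - 6131\right) = 6 + \left(8770 - 6131\right) = 6 + 2639 = 2645$)
$h{\left(S \right)} = 12 S$ ($h{\left(S \right)} = 6 \left(S + S\right) = 6 \cdot 2 S = 12 S$)
$\frac{h{\left(\left(-8\right) 15 \right)}}{F} + \frac{3956}{4686} = \frac{12 \left(\left(-8\right) 15\right)}{2645} + \frac{3956}{4686} = 12 \left(-120\right) \frac{1}{2645} + 3956 \cdot \frac{1}{4686} = \left(-1440\right) \frac{1}{2645} + \frac{1978}{2343} = - \frac{288}{529} + \frac{1978}{2343} = \frac{371578}{1239447}$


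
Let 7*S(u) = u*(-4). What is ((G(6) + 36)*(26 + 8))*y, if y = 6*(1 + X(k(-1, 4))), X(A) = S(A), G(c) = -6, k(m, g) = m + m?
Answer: 91800/7 ≈ 13114.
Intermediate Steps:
k(m, g) = 2*m
S(u) = -4*u/7 (S(u) = (u*(-4))/7 = (-4*u)/7 = -4*u/7)
X(A) = -4*A/7
y = 90/7 (y = 6*(1 - 8*(-1)/7) = 6*(1 - 4/7*(-2)) = 6*(1 + 8/7) = 6*(15/7) = 90/7 ≈ 12.857)
((G(6) + 36)*(26 + 8))*y = ((-6 + 36)*(26 + 8))*(90/7) = (30*34)*(90/7) = 1020*(90/7) = 91800/7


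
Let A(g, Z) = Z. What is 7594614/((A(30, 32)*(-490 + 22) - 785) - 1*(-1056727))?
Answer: 3797307/520483 ≈ 7.2957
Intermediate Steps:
7594614/((A(30, 32)*(-490 + 22) - 785) - 1*(-1056727)) = 7594614/((32*(-490 + 22) - 785) - 1*(-1056727)) = 7594614/((32*(-468) - 785) + 1056727) = 7594614/((-14976 - 785) + 1056727) = 7594614/(-15761 + 1056727) = 7594614/1040966 = 7594614*(1/1040966) = 3797307/520483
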